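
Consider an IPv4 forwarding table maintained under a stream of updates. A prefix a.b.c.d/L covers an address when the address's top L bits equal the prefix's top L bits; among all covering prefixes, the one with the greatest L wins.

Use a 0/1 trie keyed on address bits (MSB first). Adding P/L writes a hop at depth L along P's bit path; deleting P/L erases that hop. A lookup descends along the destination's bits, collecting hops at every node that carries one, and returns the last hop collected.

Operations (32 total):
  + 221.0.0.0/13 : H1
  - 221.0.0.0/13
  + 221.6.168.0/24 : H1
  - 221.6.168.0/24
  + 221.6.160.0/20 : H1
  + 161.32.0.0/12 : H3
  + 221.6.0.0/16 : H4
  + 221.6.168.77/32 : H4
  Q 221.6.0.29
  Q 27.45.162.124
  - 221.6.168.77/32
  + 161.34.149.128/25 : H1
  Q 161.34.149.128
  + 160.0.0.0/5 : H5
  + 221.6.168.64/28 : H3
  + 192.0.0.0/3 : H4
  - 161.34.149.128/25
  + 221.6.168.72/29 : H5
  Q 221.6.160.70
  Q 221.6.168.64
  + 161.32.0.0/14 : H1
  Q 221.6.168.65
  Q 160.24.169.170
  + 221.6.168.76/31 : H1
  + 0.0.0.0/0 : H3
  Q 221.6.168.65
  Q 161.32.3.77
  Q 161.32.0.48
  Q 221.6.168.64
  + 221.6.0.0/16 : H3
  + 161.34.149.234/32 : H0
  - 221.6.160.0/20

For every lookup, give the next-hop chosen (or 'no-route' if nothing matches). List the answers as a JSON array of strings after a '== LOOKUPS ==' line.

Trace:
  add 221.0.0.0/13 -> H1 at depth 13
  del 221.0.0.0/13 (clear depth 13)
  add 221.6.168.0/24 -> H1 at depth 24
  del 221.6.168.0/24 (clear depth 24)
  add 221.6.160.0/20 -> H1 at depth 20
  add 161.32.0.0/12 -> H3 at depth 12
  add 221.6.0.0/16 -> H4 at depth 16
  add 221.6.168.77/32 -> H4 at depth 32
  Q 221.6.0.29: descend 1101110100000110 ; hops seen [H4] ; pick H4
  Q 27.45.162.124: descend ε ; hops seen [∅] ; pick no-route
  del 221.6.168.77/32 (clear depth 32)
  add 161.34.149.128/25 -> H1 at depth 25
  Q 161.34.149.128: descend 1010000100100010100101011 ; hops seen [H3,H1] ; pick H1
  add 160.0.0.0/5 -> H5 at depth 5
  add 221.6.168.64/28 -> H3 at depth 28
  add 192.0.0.0/3 -> H4 at depth 3
  del 161.34.149.128/25 (clear depth 25)
  add 221.6.168.72/29 -> H5 at depth 29
  Q 221.6.160.70: descend 11011101000001101010 ; hops seen [H4,H4,H1] ; pick H1
  Q 221.6.168.64: descend 1101110100000110101010000100 ; hops seen [H4,H4,H1,H3] ; pick H3
  add 161.32.0.0/14 -> H1 at depth 14
  Q 221.6.168.65: descend 1101110100000110101010000100 ; hops seen [H4,H4,H1,H3] ; pick H3
  Q 160.24.169.170: descend 1010000 ; hops seen [H5] ; pick H5
  add 221.6.168.76/31 -> H1 at depth 31
  add 0.0.0.0/0 -> H3 at depth 0
  Q 221.6.168.65: descend 1101110100000110101010000100 ; hops seen [H3,H4,H4,H1,H3] ; pick H3
  Q 161.32.3.77: descend 10100001001000 ; hops seen [H3,H5,H3,H1] ; pick H1
  Q 161.32.0.48: descend 10100001001000 ; hops seen [H3,H5,H3,H1] ; pick H1
  Q 221.6.168.64: descend 1101110100000110101010000100 ; hops seen [H3,H4,H4,H1,H3] ; pick H3
  add 221.6.0.0/16 -> H3 at depth 16
  add 161.34.149.234/32 -> H0 at depth 32
  del 221.6.160.0/20 (clear depth 20)

== LOOKUPS ==
["H4","no-route","H1","H1","H3","H3","H5","H3","H1","H1","H3"]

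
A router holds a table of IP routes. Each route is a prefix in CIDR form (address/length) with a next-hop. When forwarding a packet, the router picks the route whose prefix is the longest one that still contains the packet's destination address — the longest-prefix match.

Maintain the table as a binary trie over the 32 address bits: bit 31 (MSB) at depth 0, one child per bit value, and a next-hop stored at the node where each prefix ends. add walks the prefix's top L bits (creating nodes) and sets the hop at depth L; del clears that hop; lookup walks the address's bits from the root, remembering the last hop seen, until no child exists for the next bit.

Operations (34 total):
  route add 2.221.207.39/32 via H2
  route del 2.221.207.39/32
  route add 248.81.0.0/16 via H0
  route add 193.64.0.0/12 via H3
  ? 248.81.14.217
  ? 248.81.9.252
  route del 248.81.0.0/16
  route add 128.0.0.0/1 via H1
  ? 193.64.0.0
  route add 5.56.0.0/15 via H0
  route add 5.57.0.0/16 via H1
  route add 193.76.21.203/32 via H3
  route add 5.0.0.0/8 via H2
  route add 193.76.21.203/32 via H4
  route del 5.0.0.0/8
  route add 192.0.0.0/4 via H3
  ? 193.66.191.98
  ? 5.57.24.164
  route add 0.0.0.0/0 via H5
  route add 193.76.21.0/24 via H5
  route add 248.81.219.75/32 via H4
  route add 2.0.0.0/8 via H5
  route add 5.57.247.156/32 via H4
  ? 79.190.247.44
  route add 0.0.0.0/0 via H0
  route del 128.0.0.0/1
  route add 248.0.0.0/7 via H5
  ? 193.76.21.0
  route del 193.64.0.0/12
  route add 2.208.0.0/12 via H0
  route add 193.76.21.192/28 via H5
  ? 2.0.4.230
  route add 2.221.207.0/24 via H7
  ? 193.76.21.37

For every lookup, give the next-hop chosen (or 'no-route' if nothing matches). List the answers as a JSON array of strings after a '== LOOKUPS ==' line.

Process each operation:
  + 2.221.207.39/32 (H2) depth=32
  del 2.221.207.39/32 (clear depth 32)
  + 248.81.0.0/16 (H0) depth=16
  + 193.64.0.0/12 (H3) depth=12
  lookup 248.81.14.217: bits 1111100001010001 walk d0:-→d1:-→d2:-→d3:-→d4:-→d5:-→d6:-→d7:-→d8:-→d9:-→d10:-→d11:-→d12:-→d13:-→d14:-→d15:-→d16:H0 -> H0
  lookup 248.81.9.252: bits 1111100001010001 walk d0:-→d1:-→d2:-→d3:-→d4:-→d5:-→d6:-→d7:-→d8:-→d9:-→d10:-→d11:-→d12:-→d13:-→d14:-→d15:-→d16:H0 -> H0
  del 248.81.0.0/16 (clear depth 16)
  + 128.0.0.0/1 (H1) depth=1
  lookup 193.64.0.0: bits 110000010100 walk d0:-→d1:H1→d2:-→d3:-→d4:-→d5:-→d6:-→d7:-→d8:-→d9:-→d10:-→d11:-→d12:H3 -> H3
  + 5.56.0.0/15 (H0) depth=15
  + 5.57.0.0/16 (H1) depth=16
  + 193.76.21.203/32 (H3) depth=32
  + 5.0.0.0/8 (H2) depth=8
  + 193.76.21.203/32 (H4) depth=32
  del 5.0.0.0/8 (clear depth 8)
  + 192.0.0.0/4 (H3) depth=4
  lookup 193.66.191.98: bits 110000010100 walk d0:-→d1:H1→d2:-→d3:-→d4:H3→d5:-→d6:-→d7:-→d8:-→d9:-→d10:-→d11:-→d12:H3 -> H3
  lookup 5.57.24.164: bits 0000010100111001 walk d0:-→d1:-→d2:-→d3:-→d4:-→d5:-→d6:-→d7:-→d8:-→d9:-→d10:-→d11:-→d12:-→d13:-→d14:-→d15:H0→d16:H1 -> H1
  + 0.0.0.0/0 (H5) depth=0
  + 193.76.21.0/24 (H5) depth=24
  + 248.81.219.75/32 (H4) depth=32
  + 2.0.0.0/8 (H5) depth=8
  + 5.57.247.156/32 (H4) depth=32
  lookup 79.190.247.44: bits 0 walk d0:H5→d1:- -> H5
  + 0.0.0.0/0 (H0) depth=0
  del 128.0.0.0/1 (clear depth 1)
  + 248.0.0.0/7 (H5) depth=7
  lookup 193.76.21.0: bits 110000010100110000010101 walk d0:H0→d1:-→d2:-→d3:-→d4:H3→d5:-→d6:-→d7:-→d8:-→d9:-→d10:-→d11:-→d12:H3→d13:-→d14:-→d15:-→d16:-→d17:-→d18:-→d19:-→d20:-→d21:-→d22:-→d23:-→d24:H5 -> H5
  del 193.64.0.0/12 (clear depth 12)
  + 2.208.0.0/12 (H0) depth=12
  + 193.76.21.192/28 (H5) depth=28
  lookup 2.0.4.230: bits 00000010 walk d0:H0→d1:-→d2:-→d3:-→d4:-→d5:-→d6:-→d7:-→d8:H5 -> H5
  + 2.221.207.0/24 (H7) depth=24
  lookup 193.76.21.37: bits 110000010100110000010101 walk d0:H0→d1:-→d2:-→d3:-→d4:H3→d5:-→d6:-→d7:-→d8:-→d9:-→d10:-→d11:-→d12:-→d13:-→d14:-→d15:-→d16:-→d17:-→d18:-→d19:-→d20:-→d21:-→d22:-→d23:-→d24:H5 -> H5

== LOOKUPS ==
["H0","H0","H3","H3","H1","H5","H5","H5","H5"]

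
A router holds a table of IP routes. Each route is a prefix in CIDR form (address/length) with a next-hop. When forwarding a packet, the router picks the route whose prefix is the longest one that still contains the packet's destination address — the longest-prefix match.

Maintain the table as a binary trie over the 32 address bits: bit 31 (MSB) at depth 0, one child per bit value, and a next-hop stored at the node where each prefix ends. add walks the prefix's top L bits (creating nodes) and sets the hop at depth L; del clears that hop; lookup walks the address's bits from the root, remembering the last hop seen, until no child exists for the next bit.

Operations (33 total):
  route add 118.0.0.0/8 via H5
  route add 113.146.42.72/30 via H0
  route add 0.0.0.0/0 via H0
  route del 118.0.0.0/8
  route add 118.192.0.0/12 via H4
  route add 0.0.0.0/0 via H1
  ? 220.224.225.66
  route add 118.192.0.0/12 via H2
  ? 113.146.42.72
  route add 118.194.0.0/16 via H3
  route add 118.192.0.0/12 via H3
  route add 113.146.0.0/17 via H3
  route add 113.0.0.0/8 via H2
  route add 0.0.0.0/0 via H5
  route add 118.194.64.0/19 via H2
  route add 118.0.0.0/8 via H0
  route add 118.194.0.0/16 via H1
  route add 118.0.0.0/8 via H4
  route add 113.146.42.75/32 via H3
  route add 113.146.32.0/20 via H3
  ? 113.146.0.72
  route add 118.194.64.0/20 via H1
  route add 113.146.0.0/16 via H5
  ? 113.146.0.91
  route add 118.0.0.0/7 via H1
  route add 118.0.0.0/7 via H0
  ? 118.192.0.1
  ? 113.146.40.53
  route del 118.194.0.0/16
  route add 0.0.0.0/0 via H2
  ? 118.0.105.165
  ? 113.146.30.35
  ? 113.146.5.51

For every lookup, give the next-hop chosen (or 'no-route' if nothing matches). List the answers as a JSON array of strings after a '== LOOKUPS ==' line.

Process each operation:
  add 118.0.0.0/8 -> H5 at depth 8
  add 113.146.42.72/30 -> H0 at depth 30
  add 0.0.0.0/0 -> H0 at depth 0
  del 118.0.0.0/8 (clear depth 8)
  add 118.192.0.0/12 -> H4 at depth 12
  add 0.0.0.0/0 -> H1 at depth 0
  lookup 220.224.225.66: bits ε walk d0:H1 -> H1
  add 118.192.0.0/12 -> H2 at depth 12
  lookup 113.146.42.72: bits 011100011001001000101010010010 walk d0:H1→d1:-→d2:-→d3:-→d4:-→d5:-→d6:-→d7:-→d8:-→d9:-→d10:-→d11:-→d12:-→d13:-→d14:-→d15:-→d16:-→d17:-→d18:-→d19:-→d20:-→d21:-→d22:-→d23:-→d24:-→d25:-→d26:-→d27:-→d28:-→d29:-→d30:H0 -> H0
  add 118.194.0.0/16 -> H3 at depth 16
  add 118.192.0.0/12 -> H3 at depth 12
  add 113.146.0.0/17 -> H3 at depth 17
  add 113.0.0.0/8 -> H2 at depth 8
  add 0.0.0.0/0 -> H5 at depth 0
  add 118.194.64.0/19 -> H2 at depth 19
  add 118.0.0.0/8 -> H0 at depth 8
  add 118.194.0.0/16 -> H1 at depth 16
  add 118.0.0.0/8 -> H4 at depth 8
  add 113.146.42.75/32 -> H3 at depth 32
  add 113.146.32.0/20 -> H3 at depth 20
  lookup 113.146.0.72: bits 011100011001001000 walk d0:H5→d1:-→d2:-→d3:-→d4:-→d5:-→d6:-→d7:-→d8:H2→d9:-→d10:-→d11:-→d12:-→d13:-→d14:-→d15:-→d16:-→d17:H3→d18:- -> H3
  add 118.194.64.0/20 -> H1 at depth 20
  add 113.146.0.0/16 -> H5 at depth 16
  lookup 113.146.0.91: bits 011100011001001000 walk d0:H5→d1:-→d2:-→d3:-→d4:-→d5:-→d6:-→d7:-→d8:H2→d9:-→d10:-→d11:-→d12:-→d13:-→d14:-→d15:-→d16:H5→d17:H3→d18:- -> H3
  add 118.0.0.0/7 -> H1 at depth 7
  add 118.0.0.0/7 -> H0 at depth 7
  lookup 118.192.0.1: bits 01110110110000 walk d0:H5→d1:-→d2:-→d3:-→d4:-→d5:-→d6:-→d7:H0→d8:H4→d9:-→d10:-→d11:-→d12:H3→d13:-→d14:- -> H3
  lookup 113.146.40.53: bits 0111000110010010001010 walk d0:H5→d1:-→d2:-→d3:-→d4:-→d5:-→d6:-→d7:-→d8:H2→d9:-→d10:-→d11:-→d12:-→d13:-→d14:-→d15:-→d16:H5→d17:H3→d18:-→d19:-→d20:H3→d21:-→d22:- -> H3
  del 118.194.0.0/16 (clear depth 16)
  add 0.0.0.0/0 -> H2 at depth 0
  lookup 118.0.105.165: bits 01110110 walk d0:H2→d1:-→d2:-→d3:-→d4:-→d5:-→d6:-→d7:H0→d8:H4 -> H4
  lookup 113.146.30.35: bits 011100011001001000 walk d0:H2→d1:-→d2:-→d3:-→d4:-→d5:-→d6:-→d7:-→d8:H2→d9:-→d10:-→d11:-→d12:-→d13:-→d14:-→d15:-→d16:H5→d17:H3→d18:- -> H3
  lookup 113.146.5.51: bits 011100011001001000 walk d0:H2→d1:-→d2:-→d3:-→d4:-→d5:-→d6:-→d7:-→d8:H2→d9:-→d10:-→d11:-→d12:-→d13:-→d14:-→d15:-→d16:H5→d17:H3→d18:- -> H3

== LOOKUPS ==
["H1","H0","H3","H3","H3","H3","H4","H3","H3"]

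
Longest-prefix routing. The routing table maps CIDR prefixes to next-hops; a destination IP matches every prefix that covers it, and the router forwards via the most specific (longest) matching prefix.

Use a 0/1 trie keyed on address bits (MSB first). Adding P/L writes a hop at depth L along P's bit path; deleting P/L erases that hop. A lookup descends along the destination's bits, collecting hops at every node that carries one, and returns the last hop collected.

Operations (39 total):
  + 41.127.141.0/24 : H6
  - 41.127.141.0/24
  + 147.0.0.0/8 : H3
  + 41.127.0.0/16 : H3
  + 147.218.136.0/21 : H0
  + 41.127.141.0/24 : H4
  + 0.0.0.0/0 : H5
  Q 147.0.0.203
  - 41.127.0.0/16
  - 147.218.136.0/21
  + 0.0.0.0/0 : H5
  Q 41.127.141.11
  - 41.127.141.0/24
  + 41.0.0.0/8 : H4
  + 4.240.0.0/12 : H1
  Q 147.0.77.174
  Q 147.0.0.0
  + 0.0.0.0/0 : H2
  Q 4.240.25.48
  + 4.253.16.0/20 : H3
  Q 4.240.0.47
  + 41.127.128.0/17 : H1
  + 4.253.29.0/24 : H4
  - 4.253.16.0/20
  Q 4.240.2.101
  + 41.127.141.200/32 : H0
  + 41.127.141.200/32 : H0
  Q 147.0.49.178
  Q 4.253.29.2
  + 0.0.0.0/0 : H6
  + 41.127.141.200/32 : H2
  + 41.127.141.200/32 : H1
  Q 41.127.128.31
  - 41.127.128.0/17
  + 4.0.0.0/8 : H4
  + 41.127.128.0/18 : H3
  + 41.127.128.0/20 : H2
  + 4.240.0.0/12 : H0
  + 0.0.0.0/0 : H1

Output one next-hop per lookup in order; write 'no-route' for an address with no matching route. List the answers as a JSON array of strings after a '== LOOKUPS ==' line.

Apply in order:
  + 41.127.141.0/24 (H6) depth=24
  - 41.127.141.0/24 clear@24
  + 147.0.0.0/8 (H3) depth=8
  + 41.127.0.0/16 (H3) depth=16
  + 147.218.136.0/21 (H0) depth=21
  + 41.127.141.0/24 (H4) depth=24
  + 0.0.0.0/0 (H5) depth=0
  ? 147.0.0.203  path d0:H5→d1:-→d2:-→d3:-→d4:-→d5:-→d6:-→d7:-→d8:H3  best=H3
  - 41.127.0.0/16 clear@16
  - 147.218.136.0/21 clear@21
  + 0.0.0.0/0 (H5) depth=0
  ? 41.127.141.11  path d0:H5→d1:-→d2:-→d3:-→d4:-→d5:-→d6:-→d7:-→d8:-→d9:-→d10:-→d11:-→d12:-→d13:-→d14:-→d15:-→d16:-→d17:-→d18:-→d19:-→d20:-→d21:-→d22:-→d23:-→d24:H4  best=H4
  - 41.127.141.0/24 clear@24
  + 41.0.0.0/8 (H4) depth=8
  + 4.240.0.0/12 (H1) depth=12
  ? 147.0.77.174  path d0:H5→d1:-→d2:-→d3:-→d4:-→d5:-→d6:-→d7:-→d8:H3  best=H3
  ? 147.0.0.0  path d0:H5→d1:-→d2:-→d3:-→d4:-→d5:-→d6:-→d7:-→d8:H3  best=H3
  + 0.0.0.0/0 (H2) depth=0
  ? 4.240.25.48  path d0:H2→d1:-→d2:-→d3:-→d4:-→d5:-→d6:-→d7:-→d8:-→d9:-→d10:-→d11:-→d12:H1  best=H1
  + 4.253.16.0/20 (H3) depth=20
  ? 4.240.0.47  path d0:H2→d1:-→d2:-→d3:-→d4:-→d5:-→d6:-→d7:-→d8:-→d9:-→d10:-→d11:-→d12:H1  best=H1
  + 41.127.128.0/17 (H1) depth=17
  + 4.253.29.0/24 (H4) depth=24
  - 4.253.16.0/20 clear@20
  ? 4.240.2.101  path d0:H2→d1:-→d2:-→d3:-→d4:-→d5:-→d6:-→d7:-→d8:-→d9:-→d10:-→d11:-→d12:H1  best=H1
  + 41.127.141.200/32 (H0) depth=32
  + 41.127.141.200/32 (H0) depth=32
  ? 147.0.49.178  path d0:H2→d1:-→d2:-→d3:-→d4:-→d5:-→d6:-→d7:-→d8:H3  best=H3
  ? 4.253.29.2  path d0:H2→d1:-→d2:-→d3:-→d4:-→d5:-→d6:-→d7:-→d8:-→d9:-→d10:-→d11:-→d12:H1→d13:-→d14:-→d15:-→d16:-→d17:-→d18:-→d19:-→d20:-→d21:-→d22:-→d23:-→d24:H4  best=H4
  + 0.0.0.0/0 (H6) depth=0
  + 41.127.141.200/32 (H2) depth=32
  + 41.127.141.200/32 (H1) depth=32
  ? 41.127.128.31  path d0:H6→d1:-→d2:-→d3:-→d4:-→d5:-→d6:-→d7:-→d8:H4→d9:-→d10:-→d11:-→d12:-→d13:-→d14:-→d15:-→d16:-→d17:H1→d18:-→d19:-→d20:-  best=H1
  - 41.127.128.0/17 clear@17
  + 4.0.0.0/8 (H4) depth=8
  + 41.127.128.0/18 (H3) depth=18
  + 41.127.128.0/20 (H2) depth=20
  + 4.240.0.0/12 (H0) depth=12
  + 0.0.0.0/0 (H1) depth=0

== LOOKUPS ==
["H3","H4","H3","H3","H1","H1","H1","H3","H4","H1"]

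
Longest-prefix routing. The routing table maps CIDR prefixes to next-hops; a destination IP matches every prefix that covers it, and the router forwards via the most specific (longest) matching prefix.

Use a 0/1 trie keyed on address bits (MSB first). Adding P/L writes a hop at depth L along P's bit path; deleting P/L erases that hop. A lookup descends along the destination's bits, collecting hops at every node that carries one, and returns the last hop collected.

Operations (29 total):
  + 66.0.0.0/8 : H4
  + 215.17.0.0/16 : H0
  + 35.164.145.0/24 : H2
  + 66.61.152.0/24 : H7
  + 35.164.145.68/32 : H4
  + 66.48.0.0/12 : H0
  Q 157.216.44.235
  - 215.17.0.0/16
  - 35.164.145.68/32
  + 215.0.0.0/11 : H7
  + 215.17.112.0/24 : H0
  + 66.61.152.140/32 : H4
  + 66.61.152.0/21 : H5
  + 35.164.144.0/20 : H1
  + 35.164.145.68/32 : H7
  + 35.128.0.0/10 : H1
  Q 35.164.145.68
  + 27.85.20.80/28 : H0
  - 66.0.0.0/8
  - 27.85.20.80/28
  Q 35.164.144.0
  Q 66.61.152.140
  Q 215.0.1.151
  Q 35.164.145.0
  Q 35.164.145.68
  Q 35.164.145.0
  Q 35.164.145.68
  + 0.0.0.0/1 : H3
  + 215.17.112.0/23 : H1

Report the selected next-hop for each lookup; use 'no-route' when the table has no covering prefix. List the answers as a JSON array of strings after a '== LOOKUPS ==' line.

Apply in order:
  + 66.0.0.0/8 (H4) depth=8
  + 215.17.0.0/16 (H0) depth=16
  + 35.164.145.0/24 (H2) depth=24
  + 66.61.152.0/24 (H7) depth=24
  + 35.164.145.68/32 (H4) depth=32
  + 66.48.0.0/12 (H0) depth=12
  Q 157.216.44.235: descend 1 ; hops seen [∅] ; pick no-route
  del 215.17.0.0/16 (clear depth 16)
  del 35.164.145.68/32 (clear depth 32)
  + 215.0.0.0/11 (H7) depth=11
  + 215.17.112.0/24 (H0) depth=24
  + 66.61.152.140/32 (H4) depth=32
  + 66.61.152.0/21 (H5) depth=21
  + 35.164.144.0/20 (H1) depth=20
  + 35.164.145.68/32 (H7) depth=32
  + 35.128.0.0/10 (H1) depth=10
  Q 35.164.145.68: descend 00100011101001001001000101000100 ; hops seen [H1,H1,H2,H7] ; pick H7
  + 27.85.20.80/28 (H0) depth=28
  del 66.0.0.0/8 (clear depth 8)
  del 27.85.20.80/28 (clear depth 28)
  Q 35.164.144.0: descend 00100011101001001001000 ; hops seen [H1,H1] ; pick H1
  Q 66.61.152.140: descend 01000010001111011001100010001100 ; hops seen [H0,H5,H7,H4] ; pick H4
  Q 215.0.1.151: descend 11010111000 ; hops seen [H7] ; pick H7
  Q 35.164.145.0: descend 0010001110100100100100010 ; hops seen [H1,H1,H2] ; pick H2
  Q 35.164.145.68: descend 00100011101001001001000101000100 ; hops seen [H1,H1,H2,H7] ; pick H7
  Q 35.164.145.0: descend 0010001110100100100100010 ; hops seen [H1,H1,H2] ; pick H2
  Q 35.164.145.68: descend 00100011101001001001000101000100 ; hops seen [H1,H1,H2,H7] ; pick H7
  + 0.0.0.0/1 (H3) depth=1
  + 215.17.112.0/23 (H1) depth=23

== LOOKUPS ==
["no-route","H7","H1","H4","H7","H2","H7","H2","H7"]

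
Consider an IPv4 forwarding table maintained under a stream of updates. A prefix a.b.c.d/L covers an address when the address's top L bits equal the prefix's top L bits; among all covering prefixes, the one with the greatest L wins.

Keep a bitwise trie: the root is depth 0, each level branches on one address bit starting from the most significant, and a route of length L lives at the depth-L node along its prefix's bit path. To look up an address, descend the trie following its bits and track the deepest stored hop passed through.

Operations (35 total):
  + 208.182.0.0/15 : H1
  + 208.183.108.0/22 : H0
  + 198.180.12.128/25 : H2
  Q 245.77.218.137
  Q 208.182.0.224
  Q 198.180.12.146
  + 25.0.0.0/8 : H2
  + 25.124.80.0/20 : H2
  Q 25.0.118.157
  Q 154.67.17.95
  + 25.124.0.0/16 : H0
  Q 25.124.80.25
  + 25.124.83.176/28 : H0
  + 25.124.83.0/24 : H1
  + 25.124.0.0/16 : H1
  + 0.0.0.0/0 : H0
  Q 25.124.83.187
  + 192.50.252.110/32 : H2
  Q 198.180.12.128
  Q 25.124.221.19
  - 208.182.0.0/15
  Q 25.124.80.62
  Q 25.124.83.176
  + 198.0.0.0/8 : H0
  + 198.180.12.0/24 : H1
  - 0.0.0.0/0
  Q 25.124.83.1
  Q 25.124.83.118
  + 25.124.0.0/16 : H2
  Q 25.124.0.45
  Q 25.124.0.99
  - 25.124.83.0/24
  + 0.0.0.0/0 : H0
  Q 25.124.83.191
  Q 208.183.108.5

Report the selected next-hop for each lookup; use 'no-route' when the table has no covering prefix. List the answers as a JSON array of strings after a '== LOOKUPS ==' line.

Apply in order:
  add 208.182.0.0/15 -> H1 at depth 15
  add 208.183.108.0/22 -> H0 at depth 22
  add 198.180.12.128/25 -> H2 at depth 25
  Q 245.77.218.137: descend 11 ; hops seen [∅] ; pick no-route
  Q 208.182.0.224: descend 110100001011011 ; hops seen [H1] ; pick H1
  Q 198.180.12.146: descend 1100011010110100000011001 ; hops seen [H2] ; pick H2
  add 25.0.0.0/8 -> H2 at depth 8
  add 25.124.80.0/20 -> H2 at depth 20
  Q 25.0.118.157: descend 000110010 ; hops seen [H2] ; pick H2
  Q 154.67.17.95: descend 1 ; hops seen [∅] ; pick no-route
  add 25.124.0.0/16 -> H0 at depth 16
  Q 25.124.80.25: descend 00011001011111000101 ; hops seen [H2,H0,H2] ; pick H2
  add 25.124.83.176/28 -> H0 at depth 28
  add 25.124.83.0/24 -> H1 at depth 24
  add 25.124.0.0/16 -> H1 at depth 16
  add 0.0.0.0/0 -> H0 at depth 0
  Q 25.124.83.187: descend 0001100101111100010100111011 ; hops seen [H0,H2,H1,H2,H1,H0] ; pick H0
  add 192.50.252.110/32 -> H2 at depth 32
  Q 198.180.12.128: descend 1100011010110100000011001 ; hops seen [H0,H2] ; pick H2
  Q 25.124.221.19: descend 0001100101111100 ; hops seen [H0,H2,H1] ; pick H1
  del 208.182.0.0/15 (clear depth 15)
  Q 25.124.80.62: descend 0001100101111100010100 ; hops seen [H0,H2,H1,H2] ; pick H2
  Q 25.124.83.176: descend 0001100101111100010100111011 ; hops seen [H0,H2,H1,H2,H1,H0] ; pick H0
  add 198.0.0.0/8 -> H0 at depth 8
  add 198.180.12.0/24 -> H1 at depth 24
  del 0.0.0.0/0 (clear depth 0)
  Q 25.124.83.1: descend 000110010111110001010011 ; hops seen [H2,H1,H2,H1] ; pick H1
  Q 25.124.83.118: descend 000110010111110001010011 ; hops seen [H2,H1,H2,H1] ; pick H1
  add 25.124.0.0/16 -> H2 at depth 16
  Q 25.124.0.45: descend 00011001011111000 ; hops seen [H2,H2] ; pick H2
  Q 25.124.0.99: descend 00011001011111000 ; hops seen [H2,H2] ; pick H2
  del 25.124.83.0/24 (clear depth 24)
  add 0.0.0.0/0 -> H0 at depth 0
  Q 25.124.83.191: descend 0001100101111100010100111011 ; hops seen [H0,H2,H2,H2,H0] ; pick H0
  Q 208.183.108.5: descend 1101000010110111011011 ; hops seen [H0,H0] ; pick H0

== LOOKUPS ==
["no-route","H1","H2","H2","no-route","H2","H0","H2","H1","H2","H0","H1","H1","H2","H2","H0","H0"]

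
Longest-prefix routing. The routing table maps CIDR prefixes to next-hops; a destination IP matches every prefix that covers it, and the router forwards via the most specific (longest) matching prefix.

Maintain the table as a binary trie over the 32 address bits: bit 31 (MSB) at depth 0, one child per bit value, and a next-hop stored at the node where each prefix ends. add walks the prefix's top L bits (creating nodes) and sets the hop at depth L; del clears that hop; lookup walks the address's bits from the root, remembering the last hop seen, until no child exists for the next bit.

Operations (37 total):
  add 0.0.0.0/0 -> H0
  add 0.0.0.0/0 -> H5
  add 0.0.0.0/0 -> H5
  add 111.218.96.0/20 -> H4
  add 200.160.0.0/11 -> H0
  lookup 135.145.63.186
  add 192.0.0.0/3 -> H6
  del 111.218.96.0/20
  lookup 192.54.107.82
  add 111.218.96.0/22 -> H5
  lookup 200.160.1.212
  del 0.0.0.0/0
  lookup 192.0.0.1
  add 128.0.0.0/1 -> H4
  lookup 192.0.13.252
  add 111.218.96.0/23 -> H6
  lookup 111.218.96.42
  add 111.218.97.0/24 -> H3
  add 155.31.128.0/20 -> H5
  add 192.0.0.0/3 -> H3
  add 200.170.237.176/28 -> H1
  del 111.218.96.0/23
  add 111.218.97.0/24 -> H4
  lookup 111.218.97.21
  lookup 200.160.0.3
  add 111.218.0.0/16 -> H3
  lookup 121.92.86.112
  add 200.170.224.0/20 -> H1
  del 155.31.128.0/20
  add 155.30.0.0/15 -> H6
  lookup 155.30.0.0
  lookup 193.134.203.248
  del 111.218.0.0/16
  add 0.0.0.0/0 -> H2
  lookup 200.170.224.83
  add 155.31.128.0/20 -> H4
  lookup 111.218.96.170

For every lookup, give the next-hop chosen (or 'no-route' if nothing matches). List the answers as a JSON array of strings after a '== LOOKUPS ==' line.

Process each operation:
  add 0.0.0.0/0 -> H0 at depth 0
  add 0.0.0.0/0 -> H5 at depth 0
  add 0.0.0.0/0 -> H5 at depth 0
  add 111.218.96.0/20 -> H4 at depth 20
  add 200.160.0.0/11 -> H0 at depth 11
  Q 135.145.63.186: descend 1 ; hops seen [H5] ; pick H5
  add 192.0.0.0/3 -> H6 at depth 3
  - 111.218.96.0/20 clear@20
  Q 192.54.107.82: descend 1100 ; hops seen [H5,H6] ; pick H6
  add 111.218.96.0/22 -> H5 at depth 22
  Q 200.160.1.212: descend 11001000101 ; hops seen [H5,H6,H0] ; pick H0
  - 0.0.0.0/0 clear@0
  Q 192.0.0.1: descend 1100 ; hops seen [H6] ; pick H6
  add 128.0.0.0/1 -> H4 at depth 1
  Q 192.0.13.252: descend 1100 ; hops seen [H4,H6] ; pick H6
  add 111.218.96.0/23 -> H6 at depth 23
  Q 111.218.96.42: descend 01101111110110100110000 ; hops seen [H5,H6] ; pick H6
  add 111.218.97.0/24 -> H3 at depth 24
  add 155.31.128.0/20 -> H5 at depth 20
  add 192.0.0.0/3 -> H3 at depth 3
  add 200.170.237.176/28 -> H1 at depth 28
  - 111.218.96.0/23 clear@23
  add 111.218.97.0/24 -> H4 at depth 24
  Q 111.218.97.21: descend 011011111101101001100001 ; hops seen [H5,H4] ; pick H4
  Q 200.160.0.3: descend 110010001010 ; hops seen [H4,H3,H0] ; pick H0
  add 111.218.0.0/16 -> H3 at depth 16
  Q 121.92.86.112: descend 011 ; hops seen [∅] ; pick no-route
  add 200.170.224.0/20 -> H1 at depth 20
  - 155.31.128.0/20 clear@20
  add 155.30.0.0/15 -> H6 at depth 15
  Q 155.30.0.0: descend 100110110001111 ; hops seen [H4,H6] ; pick H6
  Q 193.134.203.248: descend 1100 ; hops seen [H4,H3] ; pick H3
  - 111.218.0.0/16 clear@16
  add 0.0.0.0/0 -> H2 at depth 0
  Q 200.170.224.83: descend 11001000101010101110 ; hops seen [H2,H4,H3,H0,H1] ; pick H1
  add 155.31.128.0/20 -> H4 at depth 20
  Q 111.218.96.170: descend 01101111110110100110000 ; hops seen [H2,H5] ; pick H5

== LOOKUPS ==
["H5","H6","H0","H6","H6","H6","H4","H0","no-route","H6","H3","H1","H5"]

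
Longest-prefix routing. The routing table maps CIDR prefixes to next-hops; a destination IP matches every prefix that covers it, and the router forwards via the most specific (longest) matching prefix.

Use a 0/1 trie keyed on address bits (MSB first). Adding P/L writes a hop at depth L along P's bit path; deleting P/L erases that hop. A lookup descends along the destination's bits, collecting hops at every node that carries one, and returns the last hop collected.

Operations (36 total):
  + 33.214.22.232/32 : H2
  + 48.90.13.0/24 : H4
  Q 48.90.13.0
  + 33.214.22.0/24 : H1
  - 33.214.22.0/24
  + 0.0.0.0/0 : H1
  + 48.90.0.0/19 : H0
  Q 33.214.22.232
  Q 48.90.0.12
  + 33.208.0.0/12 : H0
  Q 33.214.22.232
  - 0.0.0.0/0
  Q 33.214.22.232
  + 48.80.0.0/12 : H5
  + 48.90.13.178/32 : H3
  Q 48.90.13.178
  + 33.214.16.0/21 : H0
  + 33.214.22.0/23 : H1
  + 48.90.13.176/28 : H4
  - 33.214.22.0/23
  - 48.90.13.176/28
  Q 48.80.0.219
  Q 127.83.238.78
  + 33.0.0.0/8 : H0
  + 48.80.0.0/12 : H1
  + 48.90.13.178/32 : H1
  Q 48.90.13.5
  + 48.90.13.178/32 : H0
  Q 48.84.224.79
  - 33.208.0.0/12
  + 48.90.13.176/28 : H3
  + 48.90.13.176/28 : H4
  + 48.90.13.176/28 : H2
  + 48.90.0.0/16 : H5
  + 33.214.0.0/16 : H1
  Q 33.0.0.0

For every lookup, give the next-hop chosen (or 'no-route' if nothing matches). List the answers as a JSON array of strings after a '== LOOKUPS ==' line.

Apply in order:
  + 33.214.22.232/32 (H2) depth=32
  + 48.90.13.0/24 (H4) depth=24
  ? 48.90.13.0  path d0:-→d1:-→d2:-→d3:-→d4:-→d5:-→d6:-→d7:-→d8:-→d9:-→d10:-→d11:-→d12:-→d13:-→d14:-→d15:-→d16:-→d17:-→d18:-→d19:-→d20:-→d21:-→d22:-→d23:-→d24:H4  best=H4
  + 33.214.22.0/24 (H1) depth=24
  - 33.214.22.0/24 clear@24
  + 0.0.0.0/0 (H1) depth=0
  + 48.90.0.0/19 (H0) depth=19
  ? 33.214.22.232  path d0:H1→d1:-→d2:-→d3:-→d4:-→d5:-→d6:-→d7:-→d8:-→d9:-→d10:-→d11:-→d12:-→d13:-→d14:-→d15:-→d16:-→d17:-→d18:-→d19:-→d20:-→d21:-→d22:-→d23:-→d24:-→d25:-→d26:-→d27:-→d28:-→d29:-→d30:-→d31:-→d32:H2  best=H2
  ? 48.90.0.12  path d0:H1→d1:-→d2:-→d3:-→d4:-→d5:-→d6:-→d7:-→d8:-→d9:-→d10:-→d11:-→d12:-→d13:-→d14:-→d15:-→d16:-→d17:-→d18:-→d19:H0→d20:-  best=H0
  + 33.208.0.0/12 (H0) depth=12
  ? 33.214.22.232  path d0:H1→d1:-→d2:-→d3:-→d4:-→d5:-→d6:-→d7:-→d8:-→d9:-→d10:-→d11:-→d12:H0→d13:-→d14:-→d15:-→d16:-→d17:-→d18:-→d19:-→d20:-→d21:-→d22:-→d23:-→d24:-→d25:-→d26:-→d27:-→d28:-→d29:-→d30:-→d31:-→d32:H2  best=H2
  - 0.0.0.0/0 clear@0
  ? 33.214.22.232  path d0:-→d1:-→d2:-→d3:-→d4:-→d5:-→d6:-→d7:-→d8:-→d9:-→d10:-→d11:-→d12:H0→d13:-→d14:-→d15:-→d16:-→d17:-→d18:-→d19:-→d20:-→d21:-→d22:-→d23:-→d24:-→d25:-→d26:-→d27:-→d28:-→d29:-→d30:-→d31:-→d32:H2  best=H2
  + 48.80.0.0/12 (H5) depth=12
  + 48.90.13.178/32 (H3) depth=32
  ? 48.90.13.178  path d0:-→d1:-→d2:-→d3:-→d4:-→d5:-→d6:-→d7:-→d8:-→d9:-→d10:-→d11:-→d12:H5→d13:-→d14:-→d15:-→d16:-→d17:-→d18:-→d19:H0→d20:-→d21:-→d22:-→d23:-→d24:H4→d25:-→d26:-→d27:-→d28:-→d29:-→d30:-→d31:-→d32:H3  best=H3
  + 33.214.16.0/21 (H0) depth=21
  + 33.214.22.0/23 (H1) depth=23
  + 48.90.13.176/28 (H4) depth=28
  - 33.214.22.0/23 clear@23
  - 48.90.13.176/28 clear@28
  ? 48.80.0.219  path d0:-→d1:-→d2:-→d3:-→d4:-→d5:-→d6:-→d7:-→d8:-→d9:-→d10:-→d11:-→d12:H5  best=H5
  ? 127.83.238.78  path d0:-→d1:-  best=no-route
  + 33.0.0.0/8 (H0) depth=8
  + 48.80.0.0/12 (H1) depth=12
  + 48.90.13.178/32 (H1) depth=32
  ? 48.90.13.5  path d0:-→d1:-→d2:-→d3:-→d4:-→d5:-→d6:-→d7:-→d8:-→d9:-→d10:-→d11:-→d12:H1→d13:-→d14:-→d15:-→d16:-→d17:-→d18:-→d19:H0→d20:-→d21:-→d22:-→d23:-→d24:H4  best=H4
  + 48.90.13.178/32 (H0) depth=32
  ? 48.84.224.79  path d0:-→d1:-→d2:-→d3:-→d4:-→d5:-→d6:-→d7:-→d8:-→d9:-→d10:-→d11:-→d12:H1  best=H1
  - 33.208.0.0/12 clear@12
  + 48.90.13.176/28 (H3) depth=28
  + 48.90.13.176/28 (H4) depth=28
  + 48.90.13.176/28 (H2) depth=28
  + 48.90.0.0/16 (H5) depth=16
  + 33.214.0.0/16 (H1) depth=16
  ? 33.0.0.0  path d0:-→d1:-→d2:-→d3:-→d4:-→d5:-→d6:-→d7:-→d8:H0  best=H0

== LOOKUPS ==
["H4","H2","H0","H2","H2","H3","H5","no-route","H4","H1","H0"]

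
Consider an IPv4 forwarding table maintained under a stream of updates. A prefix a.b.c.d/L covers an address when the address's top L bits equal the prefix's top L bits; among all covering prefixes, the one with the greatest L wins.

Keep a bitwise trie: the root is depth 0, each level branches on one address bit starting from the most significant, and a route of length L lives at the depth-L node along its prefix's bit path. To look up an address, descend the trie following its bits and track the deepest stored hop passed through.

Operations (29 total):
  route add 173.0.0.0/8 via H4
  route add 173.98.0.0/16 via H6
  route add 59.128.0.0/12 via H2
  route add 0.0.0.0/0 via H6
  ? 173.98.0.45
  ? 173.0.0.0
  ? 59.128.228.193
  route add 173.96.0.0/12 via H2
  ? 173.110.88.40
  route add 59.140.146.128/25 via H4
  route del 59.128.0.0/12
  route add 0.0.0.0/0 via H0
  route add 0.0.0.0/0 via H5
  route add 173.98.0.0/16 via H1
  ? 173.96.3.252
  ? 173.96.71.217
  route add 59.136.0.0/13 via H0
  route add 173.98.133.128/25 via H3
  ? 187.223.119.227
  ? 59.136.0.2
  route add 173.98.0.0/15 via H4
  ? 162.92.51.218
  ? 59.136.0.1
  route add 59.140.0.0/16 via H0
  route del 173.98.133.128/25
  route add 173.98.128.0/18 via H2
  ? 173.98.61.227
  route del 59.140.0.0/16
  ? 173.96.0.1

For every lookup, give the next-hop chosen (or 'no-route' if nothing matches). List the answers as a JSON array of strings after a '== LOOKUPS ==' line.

Process each operation:
  + 173.0.0.0/8 (H4) depth=8
  + 173.98.0.0/16 (H6) depth=16
  + 59.128.0.0/12 (H2) depth=12
  + 0.0.0.0/0 (H6) depth=0
  Q 173.98.0.45: descend 1010110101100010 ; hops seen [H6,H4,H6] ; pick H6
  Q 173.0.0.0: descend 101011010 ; hops seen [H6,H4] ; pick H4
  Q 59.128.228.193: descend 001110111000 ; hops seen [H6,H2] ; pick H2
  + 173.96.0.0/12 (H2) depth=12
  Q 173.110.88.40: descend 101011010110 ; hops seen [H6,H4,H2] ; pick H2
  + 59.140.146.128/25 (H4) depth=25
  del 59.128.0.0/12 (clear depth 12)
  + 0.0.0.0/0 (H0) depth=0
  + 0.0.0.0/0 (H5) depth=0
  + 173.98.0.0/16 (H1) depth=16
  Q 173.96.3.252: descend 10101101011000 ; hops seen [H5,H4,H2] ; pick H2
  Q 173.96.71.217: descend 10101101011000 ; hops seen [H5,H4,H2] ; pick H2
  + 59.136.0.0/13 (H0) depth=13
  + 173.98.133.128/25 (H3) depth=25
  Q 187.223.119.227: descend 101 ; hops seen [H5] ; pick H5
  Q 59.136.0.2: descend 0011101110001 ; hops seen [H5,H0] ; pick H0
  + 173.98.0.0/15 (H4) depth=15
  Q 162.92.51.218: descend 1010 ; hops seen [H5] ; pick H5
  Q 59.136.0.1: descend 0011101110001 ; hops seen [H5,H0] ; pick H0
  + 59.140.0.0/16 (H0) depth=16
  del 173.98.133.128/25 (clear depth 25)
  + 173.98.128.0/18 (H2) depth=18
  Q 173.98.61.227: descend 1010110101100010 ; hops seen [H5,H4,H2,H4,H1] ; pick H1
  del 59.140.0.0/16 (clear depth 16)
  Q 173.96.0.1: descend 10101101011000 ; hops seen [H5,H4,H2] ; pick H2

== LOOKUPS ==
["H6","H4","H2","H2","H2","H2","H5","H0","H5","H0","H1","H2"]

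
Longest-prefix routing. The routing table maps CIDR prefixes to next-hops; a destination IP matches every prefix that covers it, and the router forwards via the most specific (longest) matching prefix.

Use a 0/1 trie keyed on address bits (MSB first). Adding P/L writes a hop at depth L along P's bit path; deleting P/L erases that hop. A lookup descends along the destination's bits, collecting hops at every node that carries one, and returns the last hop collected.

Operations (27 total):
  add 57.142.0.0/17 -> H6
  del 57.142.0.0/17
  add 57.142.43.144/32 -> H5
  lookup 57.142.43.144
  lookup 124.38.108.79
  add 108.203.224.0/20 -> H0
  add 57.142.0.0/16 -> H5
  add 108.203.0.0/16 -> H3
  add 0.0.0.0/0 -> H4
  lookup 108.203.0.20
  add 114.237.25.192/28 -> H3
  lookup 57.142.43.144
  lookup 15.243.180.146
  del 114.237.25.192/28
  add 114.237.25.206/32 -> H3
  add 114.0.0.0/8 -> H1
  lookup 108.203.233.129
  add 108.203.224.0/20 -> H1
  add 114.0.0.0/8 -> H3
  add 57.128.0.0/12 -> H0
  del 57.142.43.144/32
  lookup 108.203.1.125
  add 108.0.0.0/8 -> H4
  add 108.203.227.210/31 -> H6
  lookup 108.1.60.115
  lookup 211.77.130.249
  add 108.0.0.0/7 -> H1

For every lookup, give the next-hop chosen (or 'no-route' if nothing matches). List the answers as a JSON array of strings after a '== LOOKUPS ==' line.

Process each operation:
  + 57.142.0.0/17 (H6) depth=17
  - 57.142.0.0/17 clear@17
  + 57.142.43.144/32 (H5) depth=32
  Q 57.142.43.144: descend 00111001100011100010101110010000 ; hops seen [H5] ; pick H5
  Q 124.38.108.79: descend 0 ; hops seen [∅] ; pick no-route
  + 108.203.224.0/20 (H0) depth=20
  + 57.142.0.0/16 (H5) depth=16
  + 108.203.0.0/16 (H3) depth=16
  + 0.0.0.0/0 (H4) depth=0
  Q 108.203.0.20: descend 0110110011001011 ; hops seen [H4,H3] ; pick H3
  + 114.237.25.192/28 (H3) depth=28
  Q 57.142.43.144: descend 00111001100011100010101110010000 ; hops seen [H4,H5,H5] ; pick H5
  Q 15.243.180.146: descend 00 ; hops seen [H4] ; pick H4
  - 114.237.25.192/28 clear@28
  + 114.237.25.206/32 (H3) depth=32
  + 114.0.0.0/8 (H1) depth=8
  Q 108.203.233.129: descend 01101100110010111110 ; hops seen [H4,H3,H0] ; pick H0
  + 108.203.224.0/20 (H1) depth=20
  + 114.0.0.0/8 (H3) depth=8
  + 57.128.0.0/12 (H0) depth=12
  - 57.142.43.144/32 clear@32
  Q 108.203.1.125: descend 0110110011001011 ; hops seen [H4,H3] ; pick H3
  + 108.0.0.0/8 (H4) depth=8
  + 108.203.227.210/31 (H6) depth=31
  Q 108.1.60.115: descend 01101100 ; hops seen [H4,H4] ; pick H4
  Q 211.77.130.249: descend ε ; hops seen [H4] ; pick H4
  + 108.0.0.0/7 (H1) depth=7

== LOOKUPS ==
["H5","no-route","H3","H5","H4","H0","H3","H4","H4"]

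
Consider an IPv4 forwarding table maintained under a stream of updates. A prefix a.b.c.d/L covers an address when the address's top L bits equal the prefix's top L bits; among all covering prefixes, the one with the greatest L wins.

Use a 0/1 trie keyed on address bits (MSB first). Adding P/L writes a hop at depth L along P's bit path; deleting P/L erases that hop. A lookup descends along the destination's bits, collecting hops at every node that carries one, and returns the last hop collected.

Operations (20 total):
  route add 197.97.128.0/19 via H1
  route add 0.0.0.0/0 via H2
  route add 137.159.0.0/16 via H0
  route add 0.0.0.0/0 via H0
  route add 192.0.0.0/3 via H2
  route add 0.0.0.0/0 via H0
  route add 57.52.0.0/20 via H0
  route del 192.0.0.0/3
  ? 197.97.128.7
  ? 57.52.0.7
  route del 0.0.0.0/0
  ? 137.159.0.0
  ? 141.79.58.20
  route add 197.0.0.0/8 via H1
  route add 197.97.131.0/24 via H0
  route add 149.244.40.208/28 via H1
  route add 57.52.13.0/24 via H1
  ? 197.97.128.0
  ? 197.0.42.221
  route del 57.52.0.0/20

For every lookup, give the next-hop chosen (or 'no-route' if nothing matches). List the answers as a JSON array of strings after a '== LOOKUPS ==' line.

Trace:
  + 197.97.128.0/19 (H1) depth=19
  + 0.0.0.0/0 (H2) depth=0
  + 137.159.0.0/16 (H0) depth=16
  + 0.0.0.0/0 (H0) depth=0
  + 192.0.0.0/3 (H2) depth=3
  + 0.0.0.0/0 (H0) depth=0
  + 57.52.0.0/20 (H0) depth=20
  - 192.0.0.0/3 clear@3
  Q 197.97.128.7: descend 1100010101100001100 ; hops seen [H0,H1] ; pick H1
  Q 57.52.0.7: descend 00111001001101000000 ; hops seen [H0,H0] ; pick H0
  - 0.0.0.0/0 clear@0
  Q 137.159.0.0: descend 1000100110011111 ; hops seen [H0] ; pick H0
  Q 141.79.58.20: descend 10001 ; hops seen [∅] ; pick no-route
  + 197.0.0.0/8 (H1) depth=8
  + 197.97.131.0/24 (H0) depth=24
  + 149.244.40.208/28 (H1) depth=28
  + 57.52.13.0/24 (H1) depth=24
  Q 197.97.128.0: descend 1100010101100001100000 ; hops seen [H1,H1] ; pick H1
  Q 197.0.42.221: descend 110001010 ; hops seen [H1] ; pick H1
  - 57.52.0.0/20 clear@20

== LOOKUPS ==
["H1","H0","H0","no-route","H1","H1"]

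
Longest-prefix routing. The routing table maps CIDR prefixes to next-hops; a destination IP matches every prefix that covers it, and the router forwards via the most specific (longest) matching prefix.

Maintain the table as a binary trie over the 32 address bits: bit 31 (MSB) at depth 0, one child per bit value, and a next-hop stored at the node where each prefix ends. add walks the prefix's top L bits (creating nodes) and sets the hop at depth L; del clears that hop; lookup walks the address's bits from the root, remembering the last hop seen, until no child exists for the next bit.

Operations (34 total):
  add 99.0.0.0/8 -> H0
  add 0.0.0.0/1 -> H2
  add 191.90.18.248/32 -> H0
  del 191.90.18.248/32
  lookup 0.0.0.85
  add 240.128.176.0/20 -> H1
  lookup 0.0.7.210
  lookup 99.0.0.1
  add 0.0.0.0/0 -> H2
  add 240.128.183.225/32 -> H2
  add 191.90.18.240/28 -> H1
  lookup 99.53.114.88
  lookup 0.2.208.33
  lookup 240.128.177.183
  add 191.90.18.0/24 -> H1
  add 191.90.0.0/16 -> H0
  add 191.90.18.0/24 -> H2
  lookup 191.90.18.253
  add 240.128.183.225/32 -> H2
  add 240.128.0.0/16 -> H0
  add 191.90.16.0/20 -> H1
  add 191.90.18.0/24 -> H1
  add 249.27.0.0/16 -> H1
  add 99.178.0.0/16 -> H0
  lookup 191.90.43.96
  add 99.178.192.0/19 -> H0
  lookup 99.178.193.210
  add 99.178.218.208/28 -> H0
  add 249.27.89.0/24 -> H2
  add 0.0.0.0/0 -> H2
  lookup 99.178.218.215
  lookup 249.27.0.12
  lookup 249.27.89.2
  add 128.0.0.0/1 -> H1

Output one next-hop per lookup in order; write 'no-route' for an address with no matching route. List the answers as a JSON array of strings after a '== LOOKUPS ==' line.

Process each operation:
  + 99.0.0.0/8 (H0) depth=8
  + 0.0.0.0/1 (H2) depth=1
  + 191.90.18.248/32 (H0) depth=32
  - 191.90.18.248/32 clear@32
  ? 0.0.0.85  path d0:-→d1:H2  best=H2
  + 240.128.176.0/20 (H1) depth=20
  ? 0.0.7.210  path d0:-→d1:H2  best=H2
  ? 99.0.0.1  path d0:-→d1:H2→d2:-→d3:-→d4:-→d5:-→d6:-→d7:-→d8:H0  best=H0
  + 0.0.0.0/0 (H2) depth=0
  + 240.128.183.225/32 (H2) depth=32
  + 191.90.18.240/28 (H1) depth=28
  ? 99.53.114.88  path d0:H2→d1:H2→d2:-→d3:-→d4:-→d5:-→d6:-→d7:-→d8:H0  best=H0
  ? 0.2.208.33  path d0:H2→d1:H2  best=H2
  ? 240.128.177.183  path d0:H2→d1:-→d2:-→d3:-→d4:-→d5:-→d6:-→d7:-→d8:-→d9:-→d10:-→d11:-→d12:-→d13:-→d14:-→d15:-→d16:-→d17:-→d18:-→d19:-→d20:H1→d21:-  best=H1
  + 191.90.18.0/24 (H1) depth=24
  + 191.90.0.0/16 (H0) depth=16
  + 191.90.18.0/24 (H2) depth=24
  ? 191.90.18.253  path d0:H2→d1:-→d2:-→d3:-→d4:-→d5:-→d6:-→d7:-→d8:-→d9:-→d10:-→d11:-→d12:-→d13:-→d14:-→d15:-→d16:H0→d17:-→d18:-→d19:-→d20:-→d21:-→d22:-→d23:-→d24:H2→d25:-→d26:-→d27:-→d28:H1→d29:-  best=H1
  + 240.128.183.225/32 (H2) depth=32
  + 240.128.0.0/16 (H0) depth=16
  + 191.90.16.0/20 (H1) depth=20
  + 191.90.18.0/24 (H1) depth=24
  + 249.27.0.0/16 (H1) depth=16
  + 99.178.0.0/16 (H0) depth=16
  ? 191.90.43.96  path d0:H2→d1:-→d2:-→d3:-→d4:-→d5:-→d6:-→d7:-→d8:-→d9:-→d10:-→d11:-→d12:-→d13:-→d14:-→d15:-→d16:H0→d17:-→d18:-  best=H0
  + 99.178.192.0/19 (H0) depth=19
  ? 99.178.193.210  path d0:H2→d1:H2→d2:-→d3:-→d4:-→d5:-→d6:-→d7:-→d8:H0→d9:-→d10:-→d11:-→d12:-→d13:-→d14:-→d15:-→d16:H0→d17:-→d18:-→d19:H0  best=H0
  + 99.178.218.208/28 (H0) depth=28
  + 249.27.89.0/24 (H2) depth=24
  + 0.0.0.0/0 (H2) depth=0
  ? 99.178.218.215  path d0:H2→d1:H2→d2:-→d3:-→d4:-→d5:-→d6:-→d7:-→d8:H0→d9:-→d10:-→d11:-→d12:-→d13:-→d14:-→d15:-→d16:H0→d17:-→d18:-→d19:H0→d20:-→d21:-→d22:-→d23:-→d24:-→d25:-→d26:-→d27:-→d28:H0  best=H0
  ? 249.27.0.12  path d0:H2→d1:-→d2:-→d3:-→d4:-→d5:-→d6:-→d7:-→d8:-→d9:-→d10:-→d11:-→d12:-→d13:-→d14:-→d15:-→d16:H1→d17:-  best=H1
  ? 249.27.89.2  path d0:H2→d1:-→d2:-→d3:-→d4:-→d5:-→d6:-→d7:-→d8:-→d9:-→d10:-→d11:-→d12:-→d13:-→d14:-→d15:-→d16:H1→d17:-→d18:-→d19:-→d20:-→d21:-→d22:-→d23:-→d24:H2  best=H2
  + 128.0.0.0/1 (H1) depth=1

== LOOKUPS ==
["H2","H2","H0","H0","H2","H1","H1","H0","H0","H0","H1","H2"]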